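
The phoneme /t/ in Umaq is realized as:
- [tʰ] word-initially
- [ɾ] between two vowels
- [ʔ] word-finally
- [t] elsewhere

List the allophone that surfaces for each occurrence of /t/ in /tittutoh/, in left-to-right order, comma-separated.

Occurrence 1 (position 1): word-initially → [tʰ].
Occurrence 2 (position 3): no conditioning environment matches → elsewhere allophone [t].
Occurrence 3 (position 4): no conditioning environment matches → elsewhere allophone [t].
Occurrence 4 (position 6): between two vowels → [ɾ].

[tʰ], [t], [t], [ɾ]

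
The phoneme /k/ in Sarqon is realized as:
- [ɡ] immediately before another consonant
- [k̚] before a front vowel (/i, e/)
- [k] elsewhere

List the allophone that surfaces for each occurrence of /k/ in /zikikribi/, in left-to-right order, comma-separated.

Occurrence 1 (position 3): before a front vowel (/i, e/) → [k̚].
Occurrence 2 (position 5): immediately before another consonant → [ɡ].

[k̚], [ɡ]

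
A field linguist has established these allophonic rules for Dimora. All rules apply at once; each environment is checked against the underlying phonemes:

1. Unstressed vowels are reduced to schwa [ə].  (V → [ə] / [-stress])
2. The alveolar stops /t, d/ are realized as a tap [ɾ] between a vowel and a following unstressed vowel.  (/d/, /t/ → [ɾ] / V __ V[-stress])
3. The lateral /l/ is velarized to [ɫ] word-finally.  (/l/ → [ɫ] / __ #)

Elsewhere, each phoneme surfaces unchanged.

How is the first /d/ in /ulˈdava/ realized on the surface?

[d]

/d/ (between /l/ and /a/) is in the target of rule 2 but the environment (between a vowel and a following unstressed vowel) is not met → [d].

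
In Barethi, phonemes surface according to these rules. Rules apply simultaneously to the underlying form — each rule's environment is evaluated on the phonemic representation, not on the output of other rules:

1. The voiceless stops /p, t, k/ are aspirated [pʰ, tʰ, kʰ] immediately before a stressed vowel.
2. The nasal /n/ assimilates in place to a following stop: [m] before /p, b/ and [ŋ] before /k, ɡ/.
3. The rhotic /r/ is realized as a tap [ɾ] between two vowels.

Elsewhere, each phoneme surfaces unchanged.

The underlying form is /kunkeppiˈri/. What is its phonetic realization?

/k/ (word-initial): rule 1 targets it, but not immediately before a stressed vowel → unchanged [k].
/u/ — not in any rule's target class → [u].
/n/ — between /u/ and /k/, before a labial or velar stop — surfaces as [ŋ] (rule 2).
/k/ — between /n/ and /e/; rule 1 does not apply here → [k].
/e/ stays [e].
/p/ (between /e/ and /p/) is in the target of rule 1 but the environment (immediately before a stressed vowel) is not met → [p].
/p/ — between /p/ and /i/; rule 1 does not apply here → [p].
/i/ (between /p/ and /r/) is unaffected → [i].
Rule 3 applies to /r/ (between /i/ and /i/: between two vowels) → [ɾ].
/i/ (word-final): no rule targets it → [i].

[kuŋkeppiˈɾi]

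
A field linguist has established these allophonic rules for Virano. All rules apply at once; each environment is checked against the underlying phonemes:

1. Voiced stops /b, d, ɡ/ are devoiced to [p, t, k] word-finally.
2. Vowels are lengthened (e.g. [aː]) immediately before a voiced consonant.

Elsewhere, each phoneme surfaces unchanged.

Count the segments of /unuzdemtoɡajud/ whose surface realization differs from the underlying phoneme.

7

Segments that undergo a rule: /u/ → [uː] (rule 2); /u/ → [uː] (rule 2); /e/ → [eː] (rule 2); /o/ → [oː] (rule 2); /a/ → [aː] (rule 2); /u/ → [uː] (rule 2); /d/ → [t] (rule 1).
All other segments surface unchanged.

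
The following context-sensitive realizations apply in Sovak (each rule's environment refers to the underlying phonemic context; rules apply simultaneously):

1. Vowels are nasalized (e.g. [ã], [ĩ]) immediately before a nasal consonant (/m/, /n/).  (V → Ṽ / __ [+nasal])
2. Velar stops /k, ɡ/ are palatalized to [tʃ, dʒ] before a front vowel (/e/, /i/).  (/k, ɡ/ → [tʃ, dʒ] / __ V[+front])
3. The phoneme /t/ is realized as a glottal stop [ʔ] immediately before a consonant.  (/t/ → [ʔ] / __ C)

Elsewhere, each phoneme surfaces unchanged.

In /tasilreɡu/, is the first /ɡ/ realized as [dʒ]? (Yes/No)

/ɡ/ (between /e/ and /u/) fails the environment for rule 2, so it stays [ɡ].
The actual realization is [ɡ], not [dʒ].

No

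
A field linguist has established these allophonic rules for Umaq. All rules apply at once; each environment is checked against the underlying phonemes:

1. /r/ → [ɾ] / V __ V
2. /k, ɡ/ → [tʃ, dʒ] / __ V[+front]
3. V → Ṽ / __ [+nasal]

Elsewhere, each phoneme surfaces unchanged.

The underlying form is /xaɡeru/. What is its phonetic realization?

/x/ stays [x].
/a/ — between /x/ and /ɡ/; rule 3 does not apply here → [a].
/ɡ/ (between /a/ and /e/) occurs before a front vowel → [dʒ] by rule 2.
/e/ (between /ɡ/ and /r/): rule 3 targets it, but not before a nasal consonant → unchanged [e].
/r/ — between /e/ and /u/, between two vowels — surfaces as [ɾ] (rule 1).
/u/ — word-final; rule 3 does not apply here → [u].

[xadʒeɾu]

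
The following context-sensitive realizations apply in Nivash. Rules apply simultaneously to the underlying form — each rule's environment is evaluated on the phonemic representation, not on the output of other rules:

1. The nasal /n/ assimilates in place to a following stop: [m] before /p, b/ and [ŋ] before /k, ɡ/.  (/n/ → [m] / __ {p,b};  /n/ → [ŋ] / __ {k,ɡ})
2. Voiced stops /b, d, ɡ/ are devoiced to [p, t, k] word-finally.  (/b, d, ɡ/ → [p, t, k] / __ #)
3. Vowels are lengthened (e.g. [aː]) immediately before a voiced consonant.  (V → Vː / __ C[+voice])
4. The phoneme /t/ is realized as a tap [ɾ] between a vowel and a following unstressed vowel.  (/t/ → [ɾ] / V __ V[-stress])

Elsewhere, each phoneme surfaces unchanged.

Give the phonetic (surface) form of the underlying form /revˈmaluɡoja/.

/r/ — not in any rule's target class → [r].
/e/ (between /r/ and /v/) occurs before a voiced consonant → [eː] by rule 3.
/v/ (between /e/ and /m/) is unaffected → [v].
/m/ (between /v/ and /a/) is unaffected → [m].
/a/ — between /m/ and /l/, before a voiced consonant — surfaces as [aː] (rule 3).
/l/ (between /a/ and /u/) is unaffected → [l].
/u/ — between /l/ and /ɡ/, before a voiced consonant — surfaces as [uː] (rule 3).
/ɡ/ — between /u/ and /o/; rule 2 does not apply here → [ɡ].
/o/ — between /ɡ/ and /j/, before a voiced consonant — surfaces as [oː] (rule 3).
/j/ (between /o/ and /a/) is unaffected → [j].
/a/ — word-final; rule 3 does not apply here → [a].

[reːvˈmaːluːɡoːja]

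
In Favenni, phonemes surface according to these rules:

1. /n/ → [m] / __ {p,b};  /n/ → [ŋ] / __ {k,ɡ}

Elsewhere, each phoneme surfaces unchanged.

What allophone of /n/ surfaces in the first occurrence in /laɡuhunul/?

[n]

/n/ (between /u/ and /u/): rule 1 targets it, but not before a labial or velar stop → unchanged [n].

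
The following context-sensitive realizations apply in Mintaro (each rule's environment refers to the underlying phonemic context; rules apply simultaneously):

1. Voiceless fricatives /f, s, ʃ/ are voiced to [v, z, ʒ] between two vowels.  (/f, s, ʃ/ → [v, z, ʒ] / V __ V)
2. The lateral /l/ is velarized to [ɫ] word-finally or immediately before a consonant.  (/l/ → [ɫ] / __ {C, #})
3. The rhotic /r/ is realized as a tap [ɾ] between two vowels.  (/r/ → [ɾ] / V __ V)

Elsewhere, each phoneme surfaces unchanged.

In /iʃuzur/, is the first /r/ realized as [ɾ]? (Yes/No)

No

/r/ (word-final): rule 3 targets it, but not between two vowels → unchanged [r].
The actual realization is [r], not [ɾ].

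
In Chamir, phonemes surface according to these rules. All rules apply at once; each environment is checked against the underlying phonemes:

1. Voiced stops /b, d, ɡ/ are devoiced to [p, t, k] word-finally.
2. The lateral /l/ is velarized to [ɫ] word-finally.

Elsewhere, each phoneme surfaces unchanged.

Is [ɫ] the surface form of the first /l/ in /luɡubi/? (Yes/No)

/l/ — word-initial; rule 2 does not apply here → [l].
The actual realization is [l], not [ɫ].

No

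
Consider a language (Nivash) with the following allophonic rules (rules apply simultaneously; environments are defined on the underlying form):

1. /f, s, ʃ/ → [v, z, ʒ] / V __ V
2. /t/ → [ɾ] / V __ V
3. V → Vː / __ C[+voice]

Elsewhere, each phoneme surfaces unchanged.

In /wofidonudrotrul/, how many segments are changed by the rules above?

5

Segments that undergo a rule: /f/ → [v] (rule 1); /i/ → [iː] (rule 3); /o/ → [oː] (rule 3); /u/ → [uː] (rule 3); /u/ → [uː] (rule 3).
All other segments surface unchanged.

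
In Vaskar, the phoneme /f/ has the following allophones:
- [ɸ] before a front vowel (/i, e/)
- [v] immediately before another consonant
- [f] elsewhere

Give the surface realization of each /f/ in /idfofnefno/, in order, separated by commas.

[f], [v], [v]

Occurrence 1 (position 3): no conditioning environment matches → elsewhere allophone [f].
Occurrence 2 (position 5): immediately before another consonant → [v].
Occurrence 3 (position 8): immediately before another consonant → [v].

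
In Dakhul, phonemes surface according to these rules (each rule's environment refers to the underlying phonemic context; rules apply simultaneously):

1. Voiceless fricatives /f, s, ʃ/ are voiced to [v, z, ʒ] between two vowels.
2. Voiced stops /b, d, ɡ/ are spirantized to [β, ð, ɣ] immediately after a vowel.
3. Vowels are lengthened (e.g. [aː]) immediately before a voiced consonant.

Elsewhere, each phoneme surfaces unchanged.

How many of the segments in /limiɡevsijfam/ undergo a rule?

6

Segments that undergo a rule: /i/ → [iː] (rule 3); /i/ → [iː] (rule 3); /ɡ/ → [ɣ] (rule 2); /e/ → [eː] (rule 3); /i/ → [iː] (rule 3); /a/ → [aː] (rule 3).
All other segments surface unchanged.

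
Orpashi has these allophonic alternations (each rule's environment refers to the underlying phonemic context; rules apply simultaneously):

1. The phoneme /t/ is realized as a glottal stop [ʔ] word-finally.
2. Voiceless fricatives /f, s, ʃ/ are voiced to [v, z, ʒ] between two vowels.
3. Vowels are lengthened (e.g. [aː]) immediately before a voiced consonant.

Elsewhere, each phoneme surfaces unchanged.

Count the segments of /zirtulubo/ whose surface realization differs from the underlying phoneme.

3

Segments that undergo a rule: /i/ → [iː] (rule 3); /u/ → [uː] (rule 3); /u/ → [uː] (rule 3).
All other segments surface unchanged.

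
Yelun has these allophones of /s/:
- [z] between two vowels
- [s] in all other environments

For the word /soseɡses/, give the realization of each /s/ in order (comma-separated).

[s], [z], [s], [s]

Occurrence 1 (position 1): no conditioning environment matches → elsewhere allophone [s].
Occurrence 2 (position 3): between two vowels → [z].
Occurrence 3 (position 6): no conditioning environment matches → elsewhere allophone [s].
Occurrence 4 (position 8): no conditioning environment matches → elsewhere allophone [s].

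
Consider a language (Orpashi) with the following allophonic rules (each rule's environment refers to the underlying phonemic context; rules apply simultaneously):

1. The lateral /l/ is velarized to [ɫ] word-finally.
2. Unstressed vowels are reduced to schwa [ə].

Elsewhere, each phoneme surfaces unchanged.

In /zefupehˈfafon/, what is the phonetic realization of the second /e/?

[ə]

/e/ meets the environment for rule 2 (in an unstressed syllable) → [ə].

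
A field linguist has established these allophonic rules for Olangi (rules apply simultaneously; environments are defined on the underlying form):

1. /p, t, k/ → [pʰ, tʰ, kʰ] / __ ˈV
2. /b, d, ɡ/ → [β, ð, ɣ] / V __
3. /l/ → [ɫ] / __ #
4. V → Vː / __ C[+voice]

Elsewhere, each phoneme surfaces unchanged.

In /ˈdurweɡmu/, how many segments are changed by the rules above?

Segments that undergo a rule: /u/ → [uː] (rule 4); /e/ → [eː] (rule 4); /ɡ/ → [ɣ] (rule 2).
All other segments surface unchanged.

3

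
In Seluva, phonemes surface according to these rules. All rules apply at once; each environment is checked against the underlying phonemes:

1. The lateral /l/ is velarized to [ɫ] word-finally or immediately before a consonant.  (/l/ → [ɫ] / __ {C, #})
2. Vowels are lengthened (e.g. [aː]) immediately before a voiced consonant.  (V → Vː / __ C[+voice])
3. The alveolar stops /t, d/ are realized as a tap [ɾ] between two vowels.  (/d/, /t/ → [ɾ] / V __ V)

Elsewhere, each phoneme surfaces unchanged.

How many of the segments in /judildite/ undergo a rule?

Segments that undergo a rule: /u/ → [uː] (rule 2); /d/ → [ɾ] (rule 3); /i/ → [iː] (rule 2); /l/ → [ɫ] (rule 1); /t/ → [ɾ] (rule 3).
All other segments surface unchanged.

5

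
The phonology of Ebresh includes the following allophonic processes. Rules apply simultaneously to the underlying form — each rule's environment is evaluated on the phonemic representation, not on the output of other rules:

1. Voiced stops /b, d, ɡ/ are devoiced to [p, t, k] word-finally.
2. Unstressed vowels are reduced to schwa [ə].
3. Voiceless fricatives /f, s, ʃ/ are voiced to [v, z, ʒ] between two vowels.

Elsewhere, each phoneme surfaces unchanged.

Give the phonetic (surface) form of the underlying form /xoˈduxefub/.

[xəˈduxəvəp]

/x/ (word-initial): no rule targets it → [x].
Rule 2 applies to /o/ (between /x/ and /d/: in an unstressed syllable) → [ə].
/d/ — between /o/ and /u/; rule 1 does not apply here → [d].
/u/ — between /d/ and /x/; rule 2 does not apply here → [u].
/x/ (between /u/ and /e/): no rule targets it → [x].
/e/ meets the environment for rule 2 (in an unstressed syllable) → [ə].
/f/ (between /e/ and /u/): between two vowels, so rule 3 applies → [v].
Rule 2 applies to /u/ (between /f/ and /b/: in an unstressed syllable) → [ə].
/b/ (word-final): word-finally, so rule 1 applies → [p].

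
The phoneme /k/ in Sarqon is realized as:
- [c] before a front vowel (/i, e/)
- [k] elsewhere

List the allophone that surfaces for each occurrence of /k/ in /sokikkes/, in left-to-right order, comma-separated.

Occurrence 1 (position 3): before a front vowel → [c].
Occurrence 2 (position 5): no conditioning environment matches → elsewhere allophone [k].
Occurrence 3 (position 6): before a front vowel → [c].

[c], [k], [c]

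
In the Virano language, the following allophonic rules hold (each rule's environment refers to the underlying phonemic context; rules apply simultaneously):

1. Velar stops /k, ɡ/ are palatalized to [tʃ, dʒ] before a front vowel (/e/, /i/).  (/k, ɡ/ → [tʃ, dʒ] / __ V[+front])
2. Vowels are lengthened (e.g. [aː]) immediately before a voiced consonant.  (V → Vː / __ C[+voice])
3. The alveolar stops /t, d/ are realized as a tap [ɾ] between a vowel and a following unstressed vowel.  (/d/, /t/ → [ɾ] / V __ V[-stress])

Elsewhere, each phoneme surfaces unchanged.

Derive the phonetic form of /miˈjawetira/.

/m/ (word-initial): no rule targets it → [m].
/i/ meets the environment for rule 2 (before a voiced consonant) → [iː].
/j/ — not in any rule's target class → [j].
/a/ (between /j/ and /w/) occurs before a voiced consonant → [aː] by rule 2.
/w/ stays [w].
/e/ (between /w/ and /t/) is in the target of rule 2 but the environment (before a voiced consonant) is not met → [e].
Rule 3 applies to /t/ (between /e/ and /i/: between a vowel and a following unstressed vowel) → [ɾ].
/i/ (between /t/ and /r/) occurs before a voiced consonant → [iː] by rule 2.
/r/ — not in any rule's target class → [r].
/a/ (word-final) is in the target of rule 2 but the environment (before a voiced consonant) is not met → [a].

[miːˈjaːweɾiːra]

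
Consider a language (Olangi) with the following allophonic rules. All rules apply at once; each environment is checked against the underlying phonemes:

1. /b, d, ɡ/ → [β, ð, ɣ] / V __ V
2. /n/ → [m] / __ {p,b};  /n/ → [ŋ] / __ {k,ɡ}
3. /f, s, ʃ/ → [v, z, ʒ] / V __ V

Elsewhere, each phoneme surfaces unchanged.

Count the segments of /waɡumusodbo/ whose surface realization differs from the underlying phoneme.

Segments that undergo a rule: /ɡ/ → [ɣ] (rule 1); /s/ → [z] (rule 3).
All other segments surface unchanged.

2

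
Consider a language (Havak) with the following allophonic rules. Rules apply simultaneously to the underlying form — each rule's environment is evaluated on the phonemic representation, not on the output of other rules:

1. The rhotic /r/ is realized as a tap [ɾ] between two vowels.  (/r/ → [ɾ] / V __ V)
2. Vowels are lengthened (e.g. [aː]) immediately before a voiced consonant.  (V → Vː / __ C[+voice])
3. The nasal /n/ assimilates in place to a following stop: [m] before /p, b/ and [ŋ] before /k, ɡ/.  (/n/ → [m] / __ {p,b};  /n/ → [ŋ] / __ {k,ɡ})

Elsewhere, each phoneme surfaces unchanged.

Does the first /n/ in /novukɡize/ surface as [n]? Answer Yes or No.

Yes

/n/ — word-initial; rule 3 does not apply here → [n].
The actual realization is [n], which matches [n].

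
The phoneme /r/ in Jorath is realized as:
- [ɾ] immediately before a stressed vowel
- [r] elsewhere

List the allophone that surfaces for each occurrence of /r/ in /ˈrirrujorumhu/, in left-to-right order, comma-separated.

Occurrence 1 (position 1): immediately before a stressed vowel → [ɾ].
Occurrence 2 (position 3): no conditioning environment matches → elsewhere allophone [r].
Occurrence 3 (position 4): no conditioning environment matches → elsewhere allophone [r].
Occurrence 4 (position 8): no conditioning environment matches → elsewhere allophone [r].

[ɾ], [r], [r], [r]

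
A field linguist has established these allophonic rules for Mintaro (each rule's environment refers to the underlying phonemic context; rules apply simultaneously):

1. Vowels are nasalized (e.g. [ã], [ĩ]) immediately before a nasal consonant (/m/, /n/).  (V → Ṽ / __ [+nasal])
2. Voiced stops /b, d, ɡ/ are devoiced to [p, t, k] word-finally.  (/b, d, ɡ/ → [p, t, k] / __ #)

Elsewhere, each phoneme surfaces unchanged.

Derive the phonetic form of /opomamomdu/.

/o/ (word-initial) fails the environment for rule 1, so it stays [o].
/p/ stays [p].
/o/ — between /p/ and /m/, before a nasal consonant — surfaces as [õ] (rule 1).
/m/ (between /o/ and /a/): no rule targets it → [m].
Rule 1 applies to /a/ (between /m/ and /m/: before a nasal consonant) → [ã].
/m/ — not in any rule's target class → [m].
/o/ meets the environment for rule 1 (before a nasal consonant) → [õ].
/m/ stays [m].
/d/ (between /m/ and /u/) fails the environment for rule 2, so it stays [d].
/u/ (word-final) fails the environment for rule 1, so it stays [u].

[opõmãmõmdu]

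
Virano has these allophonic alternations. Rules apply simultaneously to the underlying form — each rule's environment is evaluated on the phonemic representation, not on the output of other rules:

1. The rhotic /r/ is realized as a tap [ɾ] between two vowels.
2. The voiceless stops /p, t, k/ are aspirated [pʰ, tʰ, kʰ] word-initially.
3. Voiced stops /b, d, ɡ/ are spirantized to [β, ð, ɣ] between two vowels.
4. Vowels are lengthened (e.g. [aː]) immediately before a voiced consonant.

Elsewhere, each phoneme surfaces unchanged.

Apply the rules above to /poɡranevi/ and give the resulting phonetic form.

/p/ (word-initial): word-initially, so rule 2 applies → [pʰ].
/o/ (between /p/ and /ɡ/): before a voiced consonant, so rule 4 applies → [oː].
/ɡ/ — between /o/ and /r/; rule 3 does not apply here → [ɡ].
/r/ (between /ɡ/ and /a/) fails the environment for rule 1, so it stays [r].
/a/ (between /r/ and /n/) occurs before a voiced consonant → [aː] by rule 4.
/n/ — not in any rule's target class → [n].
/e/ (between /n/ and /v/): before a voiced consonant, so rule 4 applies → [eː].
/v/ (between /e/ and /i/) is unaffected → [v].
/i/ — word-final; rule 4 does not apply here → [i].

[pʰoːɡraːneːvi]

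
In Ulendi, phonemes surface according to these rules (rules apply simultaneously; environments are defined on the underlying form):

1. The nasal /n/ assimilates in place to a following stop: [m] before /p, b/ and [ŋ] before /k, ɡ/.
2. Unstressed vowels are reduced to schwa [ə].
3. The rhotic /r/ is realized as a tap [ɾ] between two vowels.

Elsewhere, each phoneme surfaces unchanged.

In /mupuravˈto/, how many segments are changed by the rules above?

Segments that undergo a rule: /u/ → [ə] (rule 2); /u/ → [ə] (rule 2); /r/ → [ɾ] (rule 3); /a/ → [ə] (rule 2).
All other segments surface unchanged.

4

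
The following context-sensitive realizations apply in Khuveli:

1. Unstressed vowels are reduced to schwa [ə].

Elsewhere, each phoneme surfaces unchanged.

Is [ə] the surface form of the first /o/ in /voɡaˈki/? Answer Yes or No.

Rule 1 applies to /o/ (between /v/ and /ɡ/: in an unstressed syllable) → [ə].
The actual realization is [ə], which matches [ə].

Yes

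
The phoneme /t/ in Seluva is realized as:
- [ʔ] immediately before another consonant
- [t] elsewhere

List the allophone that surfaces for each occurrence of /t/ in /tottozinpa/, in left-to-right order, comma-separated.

Occurrence 1 (position 1): no conditioning environment matches → elsewhere allophone [t].
Occurrence 2 (position 3): immediately before another consonant → [ʔ].
Occurrence 3 (position 4): no conditioning environment matches → elsewhere allophone [t].

[t], [ʔ], [t]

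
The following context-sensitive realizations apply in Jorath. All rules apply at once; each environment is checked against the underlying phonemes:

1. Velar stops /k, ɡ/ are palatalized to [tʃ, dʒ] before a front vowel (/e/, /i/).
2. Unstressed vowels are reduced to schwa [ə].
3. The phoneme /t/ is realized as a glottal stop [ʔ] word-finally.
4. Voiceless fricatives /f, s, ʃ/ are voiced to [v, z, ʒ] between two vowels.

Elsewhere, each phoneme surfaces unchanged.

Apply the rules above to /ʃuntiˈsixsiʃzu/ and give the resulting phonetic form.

/ʃ/ (word-initial) fails the environment for rule 4, so it stays [ʃ].
/u/ meets the environment for rule 2 (in an unstressed syllable) → [ə].
/n/ (between /u/ and /t/): no rule targets it → [n].
/t/ (between /n/ and /i/) is in the target of rule 3 but the environment (word-finally) is not met → [t].
/i/ — between /t/ and /s/, in an unstressed syllable — surfaces as [ə] (rule 2).
/s/ meets the environment for rule 4 (between two vowels) → [z].
/i/ (between /s/ and /x/): rule 2 targets it, but not in an unstressed syllable → unchanged [i].
/x/ — not in any rule's target class → [x].
/s/ (between /x/ and /i/): rule 4 targets it, but not between two vowels → unchanged [s].
/i/ (between /s/ and /ʃ/): in an unstressed syllable, so rule 2 applies → [ə].
/ʃ/ (between /i/ and /z/): rule 4 targets it, but not between two vowels → unchanged [ʃ].
/z/ (between /ʃ/ and /u/): no rule targets it → [z].
Rule 2 applies to /u/ (word-final: in an unstressed syllable) → [ə].

[ʃəntəˈzixsəʃzə]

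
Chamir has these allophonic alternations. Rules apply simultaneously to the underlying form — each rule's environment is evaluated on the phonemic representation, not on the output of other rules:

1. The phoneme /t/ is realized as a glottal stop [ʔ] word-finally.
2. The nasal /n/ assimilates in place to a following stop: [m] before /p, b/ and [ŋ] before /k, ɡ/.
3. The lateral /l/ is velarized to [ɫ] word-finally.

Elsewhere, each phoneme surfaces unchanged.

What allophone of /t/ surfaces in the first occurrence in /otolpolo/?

[t]

/t/ (between /o/ and /o/): rule 1 targets it, but not word-finally → unchanged [t].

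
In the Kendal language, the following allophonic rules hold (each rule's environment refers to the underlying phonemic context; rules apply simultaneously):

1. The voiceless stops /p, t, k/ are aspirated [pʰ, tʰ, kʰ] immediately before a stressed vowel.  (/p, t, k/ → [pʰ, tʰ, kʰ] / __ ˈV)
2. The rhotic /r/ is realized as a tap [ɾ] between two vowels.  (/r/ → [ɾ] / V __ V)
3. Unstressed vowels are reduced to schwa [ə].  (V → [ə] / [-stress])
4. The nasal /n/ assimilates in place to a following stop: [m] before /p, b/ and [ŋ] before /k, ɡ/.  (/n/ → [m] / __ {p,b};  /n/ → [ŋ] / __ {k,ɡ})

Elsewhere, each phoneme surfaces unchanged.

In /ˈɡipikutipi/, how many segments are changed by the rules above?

Segments that undergo a rule: /i/ → [ə] (rule 3); /u/ → [ə] (rule 3); /i/ → [ə] (rule 3); /i/ → [ə] (rule 3).
All other segments surface unchanged.

4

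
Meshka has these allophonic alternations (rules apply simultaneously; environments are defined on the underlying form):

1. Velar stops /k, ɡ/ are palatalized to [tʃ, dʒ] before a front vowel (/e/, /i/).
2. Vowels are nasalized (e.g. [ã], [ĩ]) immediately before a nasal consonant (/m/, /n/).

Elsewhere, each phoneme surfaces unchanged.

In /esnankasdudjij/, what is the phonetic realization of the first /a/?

[ã]

/a/ — between /n/ and /n/, before a nasal consonant — surfaces as [ã] (rule 2).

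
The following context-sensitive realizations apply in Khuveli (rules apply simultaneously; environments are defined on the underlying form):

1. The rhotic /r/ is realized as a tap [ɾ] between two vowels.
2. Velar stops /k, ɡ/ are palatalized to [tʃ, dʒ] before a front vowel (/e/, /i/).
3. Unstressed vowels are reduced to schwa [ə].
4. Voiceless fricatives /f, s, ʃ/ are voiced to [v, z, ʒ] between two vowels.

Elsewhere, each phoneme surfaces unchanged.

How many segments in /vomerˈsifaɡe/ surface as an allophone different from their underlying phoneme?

6

Segments that undergo a rule: /o/ → [ə] (rule 3); /e/ → [ə] (rule 3); /f/ → [v] (rule 4); /a/ → [ə] (rule 3); /ɡ/ → [dʒ] (rule 2); /e/ → [ə] (rule 3).
All other segments surface unchanged.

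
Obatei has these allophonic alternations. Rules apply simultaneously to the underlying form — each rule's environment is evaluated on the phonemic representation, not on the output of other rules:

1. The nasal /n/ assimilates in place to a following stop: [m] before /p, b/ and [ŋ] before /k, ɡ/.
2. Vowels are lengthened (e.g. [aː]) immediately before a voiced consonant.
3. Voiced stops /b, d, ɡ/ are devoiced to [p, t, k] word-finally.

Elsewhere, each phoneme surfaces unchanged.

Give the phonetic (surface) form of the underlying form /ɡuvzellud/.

[ɡuːvzeːlluːt]

/ɡ/ (word-initial) fails the environment for rule 3, so it stays [ɡ].
/u/ — between /ɡ/ and /v/, before a voiced consonant — surfaces as [uː] (rule 2).
/e/ meets the environment for rule 2 (before a voiced consonant) → [eː].
/u/ (between /l/ and /d/) occurs before a voiced consonant → [uː] by rule 2.
Rule 3 applies to /d/ (word-final: word-finally) → [t].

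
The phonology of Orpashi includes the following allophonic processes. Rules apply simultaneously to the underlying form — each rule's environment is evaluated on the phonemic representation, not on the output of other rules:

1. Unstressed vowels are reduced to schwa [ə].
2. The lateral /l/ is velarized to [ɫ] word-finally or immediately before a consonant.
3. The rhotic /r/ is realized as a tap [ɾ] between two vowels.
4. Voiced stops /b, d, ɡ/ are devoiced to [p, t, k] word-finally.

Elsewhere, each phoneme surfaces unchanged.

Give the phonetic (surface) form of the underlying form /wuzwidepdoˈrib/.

/w/ stays [w].
Rule 1 applies to /u/ (between /w/ and /z/: in an unstressed syllable) → [ə].
/z/ (between /u/ and /w/): no rule targets it → [z].
/w/ (between /z/ and /i/): no rule targets it → [w].
/i/ — between /w/ and /d/, in an unstressed syllable — surfaces as [ə] (rule 1).
/d/ (between /i/ and /e/): rule 4 targets it, but not word-finally → unchanged [d].
/e/ (between /d/ and /p/): in an unstressed syllable, so rule 1 applies → [ə].
/p/ (between /e/ and /d/) is unaffected → [p].
/d/ (between /p/ and /o/): rule 4 targets it, but not word-finally → unchanged [d].
/o/ (between /d/ and /r/) occurs in an unstressed syllable → [ə] by rule 1.
Rule 3 applies to /r/ (between /o/ and /i/: between two vowels) → [ɾ].
/i/ (between /r/ and /b/) is in the target of rule 1 but the environment (in an unstressed syllable) is not met → [i].
/b/ (word-final): word-finally, so rule 4 applies → [p].

[wəzwədəpdəˈɾip]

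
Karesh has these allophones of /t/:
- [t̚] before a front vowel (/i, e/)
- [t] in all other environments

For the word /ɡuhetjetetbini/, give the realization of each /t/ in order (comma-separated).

Occurrence 1 (position 5): no conditioning environment matches → elsewhere allophone [t].
Occurrence 2 (position 8): before a front vowel (/i, e/) → [t̚].
Occurrence 3 (position 10): no conditioning environment matches → elsewhere allophone [t].

[t], [t̚], [t]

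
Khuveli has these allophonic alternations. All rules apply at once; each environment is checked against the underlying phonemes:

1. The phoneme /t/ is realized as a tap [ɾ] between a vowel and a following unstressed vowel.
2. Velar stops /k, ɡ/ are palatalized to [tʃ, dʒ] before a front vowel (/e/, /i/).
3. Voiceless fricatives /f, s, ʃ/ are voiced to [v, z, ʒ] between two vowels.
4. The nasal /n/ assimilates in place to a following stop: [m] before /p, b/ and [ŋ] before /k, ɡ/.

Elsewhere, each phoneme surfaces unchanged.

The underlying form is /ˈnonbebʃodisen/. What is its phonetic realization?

/n/ — word-initial; rule 4 does not apply here → [n].
Rule 4 applies to /n/ (between /o/ and /b/: before a labial or velar stop) → [m].
/ʃ/ (between /b/ and /o/) is in the target of rule 3 but the environment (between two vowels) is not met → [ʃ].
Rule 3 applies to /s/ (between /i/ and /e/: between two vowels) → [z].
/n/ (word-final): rule 4 targets it, but not before a labial or velar stop → unchanged [n].

[ˈnombebʃodizen]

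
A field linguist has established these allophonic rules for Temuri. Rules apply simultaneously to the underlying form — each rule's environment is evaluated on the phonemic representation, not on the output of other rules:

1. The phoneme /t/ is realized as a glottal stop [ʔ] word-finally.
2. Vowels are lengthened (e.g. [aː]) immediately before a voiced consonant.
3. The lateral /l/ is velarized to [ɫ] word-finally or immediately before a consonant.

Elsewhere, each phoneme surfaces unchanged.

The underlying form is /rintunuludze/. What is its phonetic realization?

/i/ meets the environment for rule 2 (before a voiced consonant) → [iː].
/t/ (between /n/ and /u/) is in the target of rule 1 but the environment (word-finally) is not met → [t].
/u/ — between /t/ and /n/, before a voiced consonant — surfaces as [uː] (rule 2).
/u/ meets the environment for rule 2 (before a voiced consonant) → [uː].
/l/ (between /u/ and /u/) fails the environment for rule 3, so it stays [l].
/u/ (between /l/ and /d/): before a voiced consonant, so rule 2 applies → [uː].
/e/ — word-final; rule 2 does not apply here → [e].

[riːntuːnuːluːdze]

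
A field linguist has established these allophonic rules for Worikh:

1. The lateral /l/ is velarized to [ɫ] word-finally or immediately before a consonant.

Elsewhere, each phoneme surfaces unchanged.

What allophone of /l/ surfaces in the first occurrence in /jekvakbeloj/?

[l]

/l/ (between /e/ and /o/): rule 1 targets it, but not word-finally or immediately before a consonant → unchanged [l].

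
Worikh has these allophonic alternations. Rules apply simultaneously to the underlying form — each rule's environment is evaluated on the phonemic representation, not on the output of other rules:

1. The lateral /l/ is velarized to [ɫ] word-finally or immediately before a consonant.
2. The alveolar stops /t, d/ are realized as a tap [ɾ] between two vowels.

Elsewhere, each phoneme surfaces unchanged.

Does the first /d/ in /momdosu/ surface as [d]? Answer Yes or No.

/d/ — between /m/ and /o/; rule 2 does not apply here → [d].
The actual realization is [d], which matches [d].

Yes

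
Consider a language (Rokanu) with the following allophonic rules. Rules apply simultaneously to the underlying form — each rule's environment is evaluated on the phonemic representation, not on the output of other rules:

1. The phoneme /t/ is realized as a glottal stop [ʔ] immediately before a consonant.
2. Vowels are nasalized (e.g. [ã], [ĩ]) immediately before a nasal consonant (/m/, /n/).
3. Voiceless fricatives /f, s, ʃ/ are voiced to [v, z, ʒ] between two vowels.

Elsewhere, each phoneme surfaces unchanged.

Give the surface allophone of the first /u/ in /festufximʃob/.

/u/ (between /t/ and /f/) is in the target of rule 2 but the environment (before a nasal consonant) is not met → [u].

[u]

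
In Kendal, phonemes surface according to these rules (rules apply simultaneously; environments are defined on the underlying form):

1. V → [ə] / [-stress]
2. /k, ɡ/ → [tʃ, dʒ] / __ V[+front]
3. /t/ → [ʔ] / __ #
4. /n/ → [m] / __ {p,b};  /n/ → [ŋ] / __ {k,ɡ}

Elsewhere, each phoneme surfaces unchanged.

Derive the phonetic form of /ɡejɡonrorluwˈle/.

/ɡ/ meets the environment for rule 2 (before a front vowel) → [dʒ].
/e/ meets the environment for rule 1 (in an unstressed syllable) → [ə].
/j/ — not in any rule's target class → [j].
/ɡ/ — between /j/ and /o/; rule 2 does not apply here → [ɡ].
/o/ (between /ɡ/ and /n/) occurs in an unstressed syllable → [ə] by rule 1.
/n/ (between /o/ and /r/) is in the target of rule 4 but the environment (before a labial or velar stop) is not met → [n].
/r/ stays [r].
/o/ — between /r/ and /r/, in an unstressed syllable — surfaces as [ə] (rule 1).
/r/ — not in any rule's target class → [r].
/l/ (between /r/ and /u/): no rule targets it → [l].
/u/ meets the environment for rule 1 (in an unstressed syllable) → [ə].
/w/ — not in any rule's target class → [w].
/l/ (between /w/ and /e/) is unaffected → [l].
/e/ — word-final; rule 1 does not apply here → [e].

[dʒəjɡənrərləwˈle]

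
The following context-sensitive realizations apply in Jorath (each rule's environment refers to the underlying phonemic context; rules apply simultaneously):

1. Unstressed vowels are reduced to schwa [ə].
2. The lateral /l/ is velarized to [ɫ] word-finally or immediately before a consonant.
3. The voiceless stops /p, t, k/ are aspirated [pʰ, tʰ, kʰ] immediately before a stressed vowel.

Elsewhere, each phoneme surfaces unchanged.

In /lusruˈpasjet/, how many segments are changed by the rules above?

Segments that undergo a rule: /u/ → [ə] (rule 1); /u/ → [ə] (rule 1); /p/ → [pʰ] (rule 3); /e/ → [ə] (rule 1).
All other segments surface unchanged.

4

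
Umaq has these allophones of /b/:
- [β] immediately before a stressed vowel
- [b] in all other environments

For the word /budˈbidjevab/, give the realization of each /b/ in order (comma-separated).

[b], [β], [b]

Occurrence 1 (position 1): no conditioning environment matches → elsewhere allophone [b].
Occurrence 2 (position 4): immediately before a stressed vowel → [β].
Occurrence 3 (position 11): no conditioning environment matches → elsewhere allophone [b].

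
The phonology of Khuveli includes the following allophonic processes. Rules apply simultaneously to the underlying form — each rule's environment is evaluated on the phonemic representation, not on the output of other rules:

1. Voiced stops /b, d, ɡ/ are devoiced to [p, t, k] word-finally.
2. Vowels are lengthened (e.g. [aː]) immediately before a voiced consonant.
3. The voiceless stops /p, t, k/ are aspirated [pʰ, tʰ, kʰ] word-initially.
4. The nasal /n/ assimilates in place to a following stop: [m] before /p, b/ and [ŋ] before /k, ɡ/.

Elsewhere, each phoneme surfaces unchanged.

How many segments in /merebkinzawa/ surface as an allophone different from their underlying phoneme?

Segments that undergo a rule: /e/ → [eː] (rule 2); /e/ → [eː] (rule 2); /i/ → [iː] (rule 2); /a/ → [aː] (rule 2).
All other segments surface unchanged.

4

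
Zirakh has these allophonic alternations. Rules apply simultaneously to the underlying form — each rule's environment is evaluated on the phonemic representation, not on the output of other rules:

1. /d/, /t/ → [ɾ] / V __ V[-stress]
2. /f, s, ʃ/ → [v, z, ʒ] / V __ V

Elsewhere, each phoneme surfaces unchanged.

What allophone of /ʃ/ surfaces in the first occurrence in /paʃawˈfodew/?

/ʃ/ (between /a/ and /a/) occurs between two vowels → [ʒ] by rule 2.

[ʒ]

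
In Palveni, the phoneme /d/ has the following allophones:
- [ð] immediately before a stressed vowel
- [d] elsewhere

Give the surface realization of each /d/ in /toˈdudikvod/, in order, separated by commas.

Occurrence 1 (position 3): immediately before a stressed vowel → [ð].
Occurrence 2 (position 5): no conditioning environment matches → elsewhere allophone [d].
Occurrence 3 (position 10): no conditioning environment matches → elsewhere allophone [d].

[ð], [d], [d]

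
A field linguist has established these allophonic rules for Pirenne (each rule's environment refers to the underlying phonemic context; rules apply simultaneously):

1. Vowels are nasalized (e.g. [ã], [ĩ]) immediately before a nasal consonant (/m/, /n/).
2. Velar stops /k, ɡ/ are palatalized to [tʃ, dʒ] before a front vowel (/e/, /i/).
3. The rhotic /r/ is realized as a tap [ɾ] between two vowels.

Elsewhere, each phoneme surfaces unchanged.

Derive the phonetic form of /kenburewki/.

[tʃẽnbuɾewtʃi]

/k/ — word-initial, before a front vowel — surfaces as [tʃ] (rule 2).
/e/ — between /k/ and /n/, before a nasal consonant — surfaces as [ẽ] (rule 1).
/n/ stays [n].
/b/ stays [b].
/u/ (between /b/ and /r/) is in the target of rule 1 but the environment (before a nasal consonant) is not met → [u].
/r/ — between /u/ and /e/, between two vowels — surfaces as [ɾ] (rule 3).
/e/ (between /r/ and /w/) fails the environment for rule 1, so it stays [e].
/w/ (between /e/ and /k/): no rule targets it → [w].
/k/ (between /w/ and /i/): before a front vowel, so rule 2 applies → [tʃ].
/i/ (word-final) is in the target of rule 1 but the environment (before a nasal consonant) is not met → [i].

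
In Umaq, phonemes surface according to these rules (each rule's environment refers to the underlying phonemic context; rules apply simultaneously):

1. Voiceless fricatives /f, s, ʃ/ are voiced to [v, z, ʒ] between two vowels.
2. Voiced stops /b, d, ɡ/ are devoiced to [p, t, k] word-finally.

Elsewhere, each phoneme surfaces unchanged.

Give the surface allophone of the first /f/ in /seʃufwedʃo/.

/f/ (between /u/ and /w/) is in the target of rule 1 but the environment (between two vowels) is not met → [f].

[f]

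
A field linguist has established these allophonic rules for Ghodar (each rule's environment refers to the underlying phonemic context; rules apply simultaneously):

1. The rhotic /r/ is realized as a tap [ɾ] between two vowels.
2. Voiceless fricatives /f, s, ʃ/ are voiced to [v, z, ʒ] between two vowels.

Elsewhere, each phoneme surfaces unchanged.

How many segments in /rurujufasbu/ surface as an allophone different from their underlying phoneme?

2

Segments that undergo a rule: /r/ → [ɾ] (rule 1); /f/ → [v] (rule 2).
All other segments surface unchanged.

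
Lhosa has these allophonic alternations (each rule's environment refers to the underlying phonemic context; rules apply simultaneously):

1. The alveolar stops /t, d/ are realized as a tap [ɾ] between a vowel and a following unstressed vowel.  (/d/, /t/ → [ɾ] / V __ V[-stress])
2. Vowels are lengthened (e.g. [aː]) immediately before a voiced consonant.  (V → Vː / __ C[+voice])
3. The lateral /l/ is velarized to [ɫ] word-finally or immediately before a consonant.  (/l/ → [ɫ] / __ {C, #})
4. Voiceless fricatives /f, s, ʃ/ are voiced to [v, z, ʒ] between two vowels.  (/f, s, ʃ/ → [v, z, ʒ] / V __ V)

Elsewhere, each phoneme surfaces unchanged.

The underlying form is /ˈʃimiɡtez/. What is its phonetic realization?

/ʃ/ (word-initial) is in the target of rule 4 but the environment (between two vowels) is not met → [ʃ].
/i/ (between /ʃ/ and /m/): before a voiced consonant, so rule 2 applies → [iː].
/m/ (between /i/ and /i/) is unaffected → [m].
/i/ — between /m/ and /ɡ/, before a voiced consonant — surfaces as [iː] (rule 2).
/ɡ/ stays [ɡ].
/t/ (between /ɡ/ and /e/): rule 1 targets it, but not between a vowel and a following unstressed vowel → unchanged [t].
/e/ (between /t/ and /z/) occurs before a voiced consonant → [eː] by rule 2.
/z/ — not in any rule's target class → [z].

[ˈʃiːmiːɡteːz]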